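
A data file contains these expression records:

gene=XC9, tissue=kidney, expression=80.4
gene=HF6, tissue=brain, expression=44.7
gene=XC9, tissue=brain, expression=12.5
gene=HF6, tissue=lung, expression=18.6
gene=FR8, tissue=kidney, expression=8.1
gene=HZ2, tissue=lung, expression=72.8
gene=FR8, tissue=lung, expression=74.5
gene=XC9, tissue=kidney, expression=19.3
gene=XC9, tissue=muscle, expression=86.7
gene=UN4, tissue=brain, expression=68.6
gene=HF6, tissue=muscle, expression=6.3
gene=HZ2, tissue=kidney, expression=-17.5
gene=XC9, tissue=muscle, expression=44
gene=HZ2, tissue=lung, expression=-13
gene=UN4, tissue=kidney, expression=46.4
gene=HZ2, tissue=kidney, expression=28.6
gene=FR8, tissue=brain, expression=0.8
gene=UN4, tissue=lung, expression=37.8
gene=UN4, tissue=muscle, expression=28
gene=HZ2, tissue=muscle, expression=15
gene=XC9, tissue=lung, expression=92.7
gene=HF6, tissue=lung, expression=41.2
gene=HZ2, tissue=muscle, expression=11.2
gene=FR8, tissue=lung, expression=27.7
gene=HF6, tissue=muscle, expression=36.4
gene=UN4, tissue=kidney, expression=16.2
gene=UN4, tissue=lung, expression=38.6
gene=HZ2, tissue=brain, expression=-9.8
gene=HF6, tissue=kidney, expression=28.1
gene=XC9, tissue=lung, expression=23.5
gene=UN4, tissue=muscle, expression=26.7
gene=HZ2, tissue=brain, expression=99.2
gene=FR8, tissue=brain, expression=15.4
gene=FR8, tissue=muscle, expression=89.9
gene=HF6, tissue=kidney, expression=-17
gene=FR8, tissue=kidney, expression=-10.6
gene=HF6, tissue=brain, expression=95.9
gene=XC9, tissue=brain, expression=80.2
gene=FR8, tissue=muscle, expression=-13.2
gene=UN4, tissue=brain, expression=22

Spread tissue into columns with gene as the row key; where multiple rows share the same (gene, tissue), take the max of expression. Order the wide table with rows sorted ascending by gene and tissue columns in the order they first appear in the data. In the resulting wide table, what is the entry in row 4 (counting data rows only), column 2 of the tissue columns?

With rows sorted ascending by gene, row 4 is gene=UN4. tissue columns in first-appearance order: kidney, brain, lung, muscle; column 2 is brain.
Long rows with gene=UN4, tissue=brain: max(68.6, 22) = 68.6.

68.6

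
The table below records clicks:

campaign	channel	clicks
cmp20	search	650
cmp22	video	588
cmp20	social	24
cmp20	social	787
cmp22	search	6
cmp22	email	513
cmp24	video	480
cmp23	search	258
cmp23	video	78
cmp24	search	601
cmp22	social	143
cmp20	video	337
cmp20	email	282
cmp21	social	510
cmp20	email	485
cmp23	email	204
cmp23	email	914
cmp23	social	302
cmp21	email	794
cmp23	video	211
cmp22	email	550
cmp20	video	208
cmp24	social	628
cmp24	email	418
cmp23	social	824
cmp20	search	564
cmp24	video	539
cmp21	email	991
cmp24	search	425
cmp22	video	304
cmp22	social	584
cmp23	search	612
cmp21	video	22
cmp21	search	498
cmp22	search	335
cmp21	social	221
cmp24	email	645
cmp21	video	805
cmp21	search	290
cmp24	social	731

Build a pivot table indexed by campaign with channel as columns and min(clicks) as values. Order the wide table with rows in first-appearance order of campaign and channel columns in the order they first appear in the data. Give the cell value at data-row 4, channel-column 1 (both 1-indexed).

With rows in first-appearance order of campaign, row 4 is campaign=cmp23. channel columns in first-appearance order: search, video, social, email; column 1 is search.
Long rows with campaign=cmp23, channel=search: min(258, 612) = 258.

258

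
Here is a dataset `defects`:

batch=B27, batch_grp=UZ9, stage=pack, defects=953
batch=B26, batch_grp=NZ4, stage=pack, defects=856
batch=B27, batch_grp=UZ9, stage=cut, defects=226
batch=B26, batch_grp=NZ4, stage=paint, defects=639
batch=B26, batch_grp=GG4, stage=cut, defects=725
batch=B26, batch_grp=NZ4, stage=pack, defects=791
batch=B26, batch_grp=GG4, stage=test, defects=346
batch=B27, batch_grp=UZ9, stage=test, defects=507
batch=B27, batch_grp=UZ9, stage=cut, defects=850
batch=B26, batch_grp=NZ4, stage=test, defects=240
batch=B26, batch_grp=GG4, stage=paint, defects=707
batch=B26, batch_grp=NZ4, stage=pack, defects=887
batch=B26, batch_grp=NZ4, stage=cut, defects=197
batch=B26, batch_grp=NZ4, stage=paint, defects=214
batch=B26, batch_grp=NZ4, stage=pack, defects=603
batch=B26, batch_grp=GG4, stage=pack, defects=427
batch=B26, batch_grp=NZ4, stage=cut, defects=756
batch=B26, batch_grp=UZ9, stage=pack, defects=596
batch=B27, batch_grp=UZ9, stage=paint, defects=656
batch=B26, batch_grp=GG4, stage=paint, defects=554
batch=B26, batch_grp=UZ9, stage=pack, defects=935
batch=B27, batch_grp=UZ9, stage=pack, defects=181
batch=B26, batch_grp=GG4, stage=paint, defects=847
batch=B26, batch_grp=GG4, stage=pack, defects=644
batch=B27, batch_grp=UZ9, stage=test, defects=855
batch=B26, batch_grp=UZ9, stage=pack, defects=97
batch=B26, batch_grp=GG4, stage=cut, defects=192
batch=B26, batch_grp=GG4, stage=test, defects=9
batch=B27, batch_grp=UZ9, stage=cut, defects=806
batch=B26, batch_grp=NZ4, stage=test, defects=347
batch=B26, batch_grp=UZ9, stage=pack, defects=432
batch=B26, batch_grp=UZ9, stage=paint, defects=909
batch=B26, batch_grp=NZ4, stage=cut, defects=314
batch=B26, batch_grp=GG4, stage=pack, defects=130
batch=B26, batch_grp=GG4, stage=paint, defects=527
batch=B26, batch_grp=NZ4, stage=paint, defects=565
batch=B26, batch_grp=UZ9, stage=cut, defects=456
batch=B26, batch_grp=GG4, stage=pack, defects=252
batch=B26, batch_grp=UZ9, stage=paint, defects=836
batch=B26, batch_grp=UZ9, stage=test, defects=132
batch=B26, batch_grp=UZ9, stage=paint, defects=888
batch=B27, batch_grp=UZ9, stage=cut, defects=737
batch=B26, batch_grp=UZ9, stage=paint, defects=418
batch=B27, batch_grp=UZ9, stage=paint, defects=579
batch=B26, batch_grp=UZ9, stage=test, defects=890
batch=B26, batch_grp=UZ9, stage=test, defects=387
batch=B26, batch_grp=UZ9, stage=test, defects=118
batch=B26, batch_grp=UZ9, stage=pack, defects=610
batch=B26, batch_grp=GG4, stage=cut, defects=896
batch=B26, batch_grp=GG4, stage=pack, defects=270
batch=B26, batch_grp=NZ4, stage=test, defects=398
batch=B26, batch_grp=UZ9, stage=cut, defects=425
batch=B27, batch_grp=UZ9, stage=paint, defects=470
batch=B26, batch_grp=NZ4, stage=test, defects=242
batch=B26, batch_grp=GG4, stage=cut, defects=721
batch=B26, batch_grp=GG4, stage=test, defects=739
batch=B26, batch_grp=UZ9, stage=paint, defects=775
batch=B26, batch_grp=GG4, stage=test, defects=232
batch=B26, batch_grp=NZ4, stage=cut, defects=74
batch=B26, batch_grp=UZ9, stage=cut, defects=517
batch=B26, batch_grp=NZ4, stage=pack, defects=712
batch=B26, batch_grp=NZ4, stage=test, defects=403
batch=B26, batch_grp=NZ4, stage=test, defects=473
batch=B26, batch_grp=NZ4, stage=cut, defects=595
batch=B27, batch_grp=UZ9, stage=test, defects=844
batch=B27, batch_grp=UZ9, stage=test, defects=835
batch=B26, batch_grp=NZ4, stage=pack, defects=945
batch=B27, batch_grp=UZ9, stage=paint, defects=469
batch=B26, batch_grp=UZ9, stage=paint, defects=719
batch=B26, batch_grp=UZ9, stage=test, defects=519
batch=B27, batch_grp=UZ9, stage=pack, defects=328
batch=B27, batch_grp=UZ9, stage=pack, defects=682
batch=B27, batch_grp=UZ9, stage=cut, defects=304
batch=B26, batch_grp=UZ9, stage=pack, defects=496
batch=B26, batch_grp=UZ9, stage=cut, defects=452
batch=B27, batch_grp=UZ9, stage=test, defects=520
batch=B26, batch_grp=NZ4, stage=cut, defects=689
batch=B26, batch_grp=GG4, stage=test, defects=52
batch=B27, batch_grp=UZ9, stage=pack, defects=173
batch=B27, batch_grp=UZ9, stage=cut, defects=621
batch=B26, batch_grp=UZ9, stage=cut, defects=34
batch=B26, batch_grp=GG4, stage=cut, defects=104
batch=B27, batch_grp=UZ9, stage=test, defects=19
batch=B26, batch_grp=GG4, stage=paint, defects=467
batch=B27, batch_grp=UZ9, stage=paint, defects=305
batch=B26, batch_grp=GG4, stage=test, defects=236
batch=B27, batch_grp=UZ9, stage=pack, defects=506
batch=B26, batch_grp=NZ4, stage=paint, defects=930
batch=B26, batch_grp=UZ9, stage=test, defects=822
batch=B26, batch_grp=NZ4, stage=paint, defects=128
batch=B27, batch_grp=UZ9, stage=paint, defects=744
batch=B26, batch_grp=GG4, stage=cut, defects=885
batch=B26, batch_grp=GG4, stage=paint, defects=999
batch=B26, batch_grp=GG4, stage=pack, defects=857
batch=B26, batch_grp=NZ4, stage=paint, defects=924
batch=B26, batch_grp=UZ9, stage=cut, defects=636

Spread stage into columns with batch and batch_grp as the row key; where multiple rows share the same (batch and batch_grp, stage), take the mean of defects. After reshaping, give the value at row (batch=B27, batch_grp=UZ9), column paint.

537.17

Rows with batch=B27, batch_grp=UZ9 and stage=paint: defects values are 656, 579, 470, 469, 305, 744.
(656 + 579 + 470 + 469 + 305 + 744) / 6 = 537.17.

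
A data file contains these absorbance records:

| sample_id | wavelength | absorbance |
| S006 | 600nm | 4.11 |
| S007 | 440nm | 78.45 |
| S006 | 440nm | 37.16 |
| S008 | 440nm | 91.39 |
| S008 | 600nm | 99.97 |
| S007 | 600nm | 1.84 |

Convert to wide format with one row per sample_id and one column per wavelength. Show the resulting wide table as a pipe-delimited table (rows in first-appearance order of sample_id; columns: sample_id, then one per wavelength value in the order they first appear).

Columns: sample_id plus the 2 distinct wavelength values (600nm, 440nm).
For example, row S006 column 600nm takes absorbance=4.11 from the long row (S006, 600nm).

| sample_id | 600nm | 440nm |
| S006 | 4.11 | 37.16 |
| S007 | 1.84 | 78.45 |
| S008 | 99.97 | 91.39 |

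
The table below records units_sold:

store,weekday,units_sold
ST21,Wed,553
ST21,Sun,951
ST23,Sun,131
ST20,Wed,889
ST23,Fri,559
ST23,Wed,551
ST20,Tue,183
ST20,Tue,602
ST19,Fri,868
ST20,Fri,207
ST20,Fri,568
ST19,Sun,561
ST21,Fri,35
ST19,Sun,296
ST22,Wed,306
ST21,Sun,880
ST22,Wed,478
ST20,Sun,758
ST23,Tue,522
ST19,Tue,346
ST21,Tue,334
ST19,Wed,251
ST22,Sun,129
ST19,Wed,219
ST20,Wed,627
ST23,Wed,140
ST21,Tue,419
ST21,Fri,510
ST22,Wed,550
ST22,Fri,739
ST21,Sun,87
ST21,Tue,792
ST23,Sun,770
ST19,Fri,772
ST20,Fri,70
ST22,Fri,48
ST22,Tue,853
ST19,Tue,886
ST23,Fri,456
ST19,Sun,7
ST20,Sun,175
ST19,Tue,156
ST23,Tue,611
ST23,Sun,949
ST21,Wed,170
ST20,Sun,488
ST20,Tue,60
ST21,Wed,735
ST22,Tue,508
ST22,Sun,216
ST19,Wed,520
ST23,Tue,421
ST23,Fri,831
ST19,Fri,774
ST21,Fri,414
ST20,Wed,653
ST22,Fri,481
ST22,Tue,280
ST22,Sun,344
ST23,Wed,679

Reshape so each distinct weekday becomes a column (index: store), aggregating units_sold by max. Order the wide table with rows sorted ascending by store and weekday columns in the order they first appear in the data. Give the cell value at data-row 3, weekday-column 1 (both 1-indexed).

735

With rows sorted ascending by store, row 3 is store=ST21. weekday columns in first-appearance order: Wed, Sun, Fri, Tue; column 1 is Wed.
Long rows with store=ST21, weekday=Wed: max(553, 170, 735) = 735.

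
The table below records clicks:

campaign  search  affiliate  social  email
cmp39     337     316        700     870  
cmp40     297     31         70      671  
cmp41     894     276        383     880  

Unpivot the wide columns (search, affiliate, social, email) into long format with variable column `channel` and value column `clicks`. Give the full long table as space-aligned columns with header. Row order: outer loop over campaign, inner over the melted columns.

campaign  channel    clicks
cmp39     search     337   
cmp39     affiliate  316   
cmp39     social     700   
cmp39     email      870   
cmp40     search     297   
cmp40     affiliate  31    
cmp40     social     70    
cmp40     email      671   
cmp41     search     894   
cmp41     affiliate  276   
cmp41     social     383   
cmp41     email      880   

Each (campaign, column) pair becomes one row: 3 × 4 = 12 rows.
For example, (cmp39, search) → clicks=337.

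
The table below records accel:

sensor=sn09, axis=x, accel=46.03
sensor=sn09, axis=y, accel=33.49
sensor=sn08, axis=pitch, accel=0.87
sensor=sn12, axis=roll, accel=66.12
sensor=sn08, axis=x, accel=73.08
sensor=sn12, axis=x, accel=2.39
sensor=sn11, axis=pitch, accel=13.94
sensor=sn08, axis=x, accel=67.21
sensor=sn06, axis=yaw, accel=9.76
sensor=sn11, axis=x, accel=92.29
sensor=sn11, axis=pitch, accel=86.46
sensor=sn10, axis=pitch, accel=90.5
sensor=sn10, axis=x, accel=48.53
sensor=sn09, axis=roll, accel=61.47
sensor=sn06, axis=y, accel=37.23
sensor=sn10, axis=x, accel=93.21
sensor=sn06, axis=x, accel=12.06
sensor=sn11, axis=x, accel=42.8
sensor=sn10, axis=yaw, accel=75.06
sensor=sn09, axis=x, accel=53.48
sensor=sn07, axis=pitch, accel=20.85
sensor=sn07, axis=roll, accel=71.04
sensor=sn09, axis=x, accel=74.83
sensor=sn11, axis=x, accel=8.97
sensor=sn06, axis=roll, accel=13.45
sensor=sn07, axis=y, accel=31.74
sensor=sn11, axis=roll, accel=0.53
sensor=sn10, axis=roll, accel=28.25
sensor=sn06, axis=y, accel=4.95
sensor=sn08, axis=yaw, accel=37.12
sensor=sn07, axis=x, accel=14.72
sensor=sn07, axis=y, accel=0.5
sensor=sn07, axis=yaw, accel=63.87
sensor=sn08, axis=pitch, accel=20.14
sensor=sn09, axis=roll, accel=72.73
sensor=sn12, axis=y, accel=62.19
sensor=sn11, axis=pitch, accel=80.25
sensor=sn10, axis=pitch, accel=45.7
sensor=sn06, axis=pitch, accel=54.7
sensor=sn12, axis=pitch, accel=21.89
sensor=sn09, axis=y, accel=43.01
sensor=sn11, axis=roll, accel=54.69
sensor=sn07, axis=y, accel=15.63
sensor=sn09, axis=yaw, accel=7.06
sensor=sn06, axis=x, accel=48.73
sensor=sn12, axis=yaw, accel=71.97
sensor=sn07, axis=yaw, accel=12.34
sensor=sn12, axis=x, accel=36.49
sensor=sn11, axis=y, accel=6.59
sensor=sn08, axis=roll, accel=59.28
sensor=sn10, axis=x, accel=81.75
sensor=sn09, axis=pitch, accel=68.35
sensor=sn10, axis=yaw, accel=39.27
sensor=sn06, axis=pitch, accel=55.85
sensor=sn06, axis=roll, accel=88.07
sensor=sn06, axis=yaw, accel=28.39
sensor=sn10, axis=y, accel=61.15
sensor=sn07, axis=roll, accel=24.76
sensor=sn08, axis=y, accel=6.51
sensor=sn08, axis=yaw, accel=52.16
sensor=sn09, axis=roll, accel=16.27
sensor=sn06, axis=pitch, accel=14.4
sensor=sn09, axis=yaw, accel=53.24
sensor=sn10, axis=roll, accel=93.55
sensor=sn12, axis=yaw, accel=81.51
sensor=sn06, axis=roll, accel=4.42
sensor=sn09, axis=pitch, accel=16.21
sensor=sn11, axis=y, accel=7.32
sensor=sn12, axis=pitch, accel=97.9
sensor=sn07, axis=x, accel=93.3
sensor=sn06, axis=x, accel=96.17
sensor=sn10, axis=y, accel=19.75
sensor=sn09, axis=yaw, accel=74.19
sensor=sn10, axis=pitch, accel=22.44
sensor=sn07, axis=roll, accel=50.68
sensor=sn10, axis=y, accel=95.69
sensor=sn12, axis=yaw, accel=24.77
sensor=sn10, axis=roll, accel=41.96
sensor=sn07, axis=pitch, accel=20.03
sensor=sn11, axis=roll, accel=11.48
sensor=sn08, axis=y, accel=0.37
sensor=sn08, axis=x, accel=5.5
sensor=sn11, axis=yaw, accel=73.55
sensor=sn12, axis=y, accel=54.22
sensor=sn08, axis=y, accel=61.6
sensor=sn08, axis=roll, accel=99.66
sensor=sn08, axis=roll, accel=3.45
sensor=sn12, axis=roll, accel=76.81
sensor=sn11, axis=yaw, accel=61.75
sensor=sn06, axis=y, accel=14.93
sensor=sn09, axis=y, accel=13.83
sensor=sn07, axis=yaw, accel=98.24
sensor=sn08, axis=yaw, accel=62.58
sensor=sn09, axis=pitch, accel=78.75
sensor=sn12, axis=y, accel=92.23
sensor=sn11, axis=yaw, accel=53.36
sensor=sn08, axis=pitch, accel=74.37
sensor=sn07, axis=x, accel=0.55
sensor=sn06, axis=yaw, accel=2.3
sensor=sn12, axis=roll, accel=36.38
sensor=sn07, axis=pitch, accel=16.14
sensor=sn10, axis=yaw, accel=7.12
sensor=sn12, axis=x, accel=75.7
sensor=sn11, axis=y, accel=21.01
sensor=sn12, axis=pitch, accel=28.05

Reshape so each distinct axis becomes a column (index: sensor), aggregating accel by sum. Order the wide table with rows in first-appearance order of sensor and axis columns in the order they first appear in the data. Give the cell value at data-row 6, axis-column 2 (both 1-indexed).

176.59

With rows in first-appearance order of sensor, row 6 is sensor=sn10. axis columns in first-appearance order: x, y, pitch, roll, yaw; column 2 is y.
Long rows with sensor=sn10, axis=y: 61.15 + 19.75 + 95.69 = 176.59.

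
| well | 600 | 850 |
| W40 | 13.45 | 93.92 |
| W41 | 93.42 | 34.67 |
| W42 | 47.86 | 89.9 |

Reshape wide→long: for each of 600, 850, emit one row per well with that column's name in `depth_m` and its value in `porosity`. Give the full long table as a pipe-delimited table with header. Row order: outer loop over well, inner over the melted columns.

| well | depth_m | porosity |
| W40 | 600 | 13.45 |
| W40 | 850 | 93.92 |
| W41 | 600 | 93.42 |
| W41 | 850 | 34.67 |
| W42 | 600 | 47.86 |
| W42 | 850 | 89.9 |

Each (well, column) pair becomes one row: 3 × 2 = 6 rows.
For example, (W40, 600) → porosity=13.45.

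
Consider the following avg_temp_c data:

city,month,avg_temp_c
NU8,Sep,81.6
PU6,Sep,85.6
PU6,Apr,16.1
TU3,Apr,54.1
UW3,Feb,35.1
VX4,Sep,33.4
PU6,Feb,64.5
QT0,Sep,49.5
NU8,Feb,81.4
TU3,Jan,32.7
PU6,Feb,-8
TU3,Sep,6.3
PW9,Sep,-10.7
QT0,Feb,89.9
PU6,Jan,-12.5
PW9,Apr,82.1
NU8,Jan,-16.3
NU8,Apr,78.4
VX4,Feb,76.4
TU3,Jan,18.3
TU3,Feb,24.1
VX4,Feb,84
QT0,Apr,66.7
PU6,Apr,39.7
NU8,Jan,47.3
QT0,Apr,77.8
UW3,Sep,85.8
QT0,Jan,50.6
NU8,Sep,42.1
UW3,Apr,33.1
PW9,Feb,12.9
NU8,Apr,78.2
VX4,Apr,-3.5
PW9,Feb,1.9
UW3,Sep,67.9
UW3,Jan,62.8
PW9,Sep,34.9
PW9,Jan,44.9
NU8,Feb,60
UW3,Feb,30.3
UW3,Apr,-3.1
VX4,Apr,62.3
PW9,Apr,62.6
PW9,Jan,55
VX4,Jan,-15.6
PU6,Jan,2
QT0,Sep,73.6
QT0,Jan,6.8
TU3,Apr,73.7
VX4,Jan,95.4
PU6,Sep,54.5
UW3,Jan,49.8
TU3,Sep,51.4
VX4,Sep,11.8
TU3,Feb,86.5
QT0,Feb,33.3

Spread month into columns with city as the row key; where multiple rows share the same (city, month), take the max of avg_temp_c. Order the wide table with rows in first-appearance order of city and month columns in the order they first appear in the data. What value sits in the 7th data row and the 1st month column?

With rows in first-appearance order of city, row 7 is city=PW9. month columns in first-appearance order: Sep, Apr, Feb, Jan; column 1 is Sep.
Long rows with city=PW9, month=Sep: max(-10.7, 34.9) = 34.9.

34.9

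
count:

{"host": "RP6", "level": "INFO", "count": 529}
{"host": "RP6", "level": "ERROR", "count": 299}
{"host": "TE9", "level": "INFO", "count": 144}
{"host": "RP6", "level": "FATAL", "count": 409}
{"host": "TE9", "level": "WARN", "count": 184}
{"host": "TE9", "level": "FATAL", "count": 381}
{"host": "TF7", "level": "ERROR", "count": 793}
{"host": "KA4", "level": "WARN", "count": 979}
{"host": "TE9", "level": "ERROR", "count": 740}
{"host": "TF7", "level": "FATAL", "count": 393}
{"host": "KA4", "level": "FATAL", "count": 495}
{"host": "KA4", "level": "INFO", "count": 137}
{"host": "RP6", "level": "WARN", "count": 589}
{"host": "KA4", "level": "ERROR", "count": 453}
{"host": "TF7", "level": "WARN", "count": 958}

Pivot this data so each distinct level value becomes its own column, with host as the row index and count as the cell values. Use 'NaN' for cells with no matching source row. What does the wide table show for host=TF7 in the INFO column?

NaN

No long-format row has host=TF7 and level=INFO, so the cell is NaN.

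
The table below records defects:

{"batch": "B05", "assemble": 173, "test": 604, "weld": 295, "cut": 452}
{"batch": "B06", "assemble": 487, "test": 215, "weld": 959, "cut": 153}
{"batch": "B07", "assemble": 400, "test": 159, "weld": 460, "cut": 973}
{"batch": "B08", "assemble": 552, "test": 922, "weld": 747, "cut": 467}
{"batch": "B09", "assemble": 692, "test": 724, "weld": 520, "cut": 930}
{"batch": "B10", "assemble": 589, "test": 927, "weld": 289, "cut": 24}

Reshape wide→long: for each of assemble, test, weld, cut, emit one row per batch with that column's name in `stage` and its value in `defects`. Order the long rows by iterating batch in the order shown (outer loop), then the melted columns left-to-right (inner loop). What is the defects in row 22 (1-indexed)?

24 rows total (6 × 4). Row 22: index ⌊(22-1)/4⌋ = 5 into batch → B10; (22-1) mod 4 = 1 into the melted columns → test.
So row 22 is (B10, test, 927); defects = 927.

927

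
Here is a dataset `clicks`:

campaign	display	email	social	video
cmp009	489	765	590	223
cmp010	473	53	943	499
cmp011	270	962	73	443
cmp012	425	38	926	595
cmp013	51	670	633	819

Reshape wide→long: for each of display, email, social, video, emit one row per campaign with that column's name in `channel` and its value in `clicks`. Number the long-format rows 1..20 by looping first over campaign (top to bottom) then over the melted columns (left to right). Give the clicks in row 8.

20 rows total (5 × 4). Row 8: index ⌊(8-1)/4⌋ = 1 into campaign → cmp010; (8-1) mod 4 = 3 into the melted columns → video.
So row 8 is (cmp010, video, 499); clicks = 499.

499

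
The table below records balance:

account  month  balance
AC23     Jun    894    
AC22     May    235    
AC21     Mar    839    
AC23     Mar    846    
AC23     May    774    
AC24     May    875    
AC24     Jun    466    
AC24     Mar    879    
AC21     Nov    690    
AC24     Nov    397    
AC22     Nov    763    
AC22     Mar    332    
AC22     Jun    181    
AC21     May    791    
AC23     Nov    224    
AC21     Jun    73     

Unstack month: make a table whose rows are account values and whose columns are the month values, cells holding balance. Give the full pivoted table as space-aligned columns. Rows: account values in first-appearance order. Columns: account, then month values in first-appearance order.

Columns: account plus the 4 distinct month values (Jun, May, Mar, Nov).
For example, row AC23 column Jun takes balance=894 from the long row (AC23, Jun).

account  Jun  May  Mar  Nov
AC23     894  774  846  224
AC22     181  235  332  763
AC21     73   791  839  690
AC24     466  875  879  397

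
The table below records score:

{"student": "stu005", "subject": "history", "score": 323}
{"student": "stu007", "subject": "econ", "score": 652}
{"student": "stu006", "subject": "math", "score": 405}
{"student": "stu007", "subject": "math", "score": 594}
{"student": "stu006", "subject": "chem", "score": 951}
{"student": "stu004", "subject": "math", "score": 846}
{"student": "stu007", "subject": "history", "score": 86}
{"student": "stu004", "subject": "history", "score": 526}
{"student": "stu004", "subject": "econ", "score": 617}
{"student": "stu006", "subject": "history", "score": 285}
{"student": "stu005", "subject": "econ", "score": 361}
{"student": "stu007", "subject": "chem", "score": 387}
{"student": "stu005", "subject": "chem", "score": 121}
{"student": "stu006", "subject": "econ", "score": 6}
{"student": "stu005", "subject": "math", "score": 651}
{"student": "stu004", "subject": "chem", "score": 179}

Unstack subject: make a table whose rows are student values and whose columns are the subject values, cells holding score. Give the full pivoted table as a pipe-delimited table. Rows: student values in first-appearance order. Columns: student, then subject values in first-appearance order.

Columns: student plus the 4 distinct subject values (history, econ, math, chem).
For example, row stu005 column history takes score=323 from the long row (stu005, history).

| student | history | econ | math | chem |
| stu005 | 323 | 361 | 651 | 121 |
| stu007 | 86 | 652 | 594 | 387 |
| stu006 | 285 | 6 | 405 | 951 |
| stu004 | 526 | 617 | 846 | 179 |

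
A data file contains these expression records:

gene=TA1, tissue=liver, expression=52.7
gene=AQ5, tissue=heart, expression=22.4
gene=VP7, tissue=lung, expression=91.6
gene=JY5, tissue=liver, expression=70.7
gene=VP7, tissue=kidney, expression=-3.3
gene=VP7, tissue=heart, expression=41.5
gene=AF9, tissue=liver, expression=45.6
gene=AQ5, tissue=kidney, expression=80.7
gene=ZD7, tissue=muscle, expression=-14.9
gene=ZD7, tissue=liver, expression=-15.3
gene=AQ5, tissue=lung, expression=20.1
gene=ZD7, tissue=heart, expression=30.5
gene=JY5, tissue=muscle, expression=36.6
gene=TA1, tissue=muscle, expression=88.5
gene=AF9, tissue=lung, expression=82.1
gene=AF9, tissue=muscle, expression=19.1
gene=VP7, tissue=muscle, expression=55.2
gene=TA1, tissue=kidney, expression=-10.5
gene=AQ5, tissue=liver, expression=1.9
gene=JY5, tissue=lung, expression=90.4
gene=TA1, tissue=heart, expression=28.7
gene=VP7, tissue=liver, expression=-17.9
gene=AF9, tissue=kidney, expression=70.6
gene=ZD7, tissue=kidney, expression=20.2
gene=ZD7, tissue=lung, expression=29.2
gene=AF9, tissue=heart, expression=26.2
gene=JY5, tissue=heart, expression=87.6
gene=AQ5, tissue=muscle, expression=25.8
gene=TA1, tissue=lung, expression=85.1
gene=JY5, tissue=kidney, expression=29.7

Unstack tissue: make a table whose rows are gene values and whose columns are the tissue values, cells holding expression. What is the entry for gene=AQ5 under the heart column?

22.4

Wide layout: rows indexed by gene, columns are the 5 distinct tissue values (liver, heart, lung, kidney, muscle).
Cell (gene=AQ5, tissue=heart) draws from the long row where gene=AQ5 and tissue=heart, which has expression=22.4.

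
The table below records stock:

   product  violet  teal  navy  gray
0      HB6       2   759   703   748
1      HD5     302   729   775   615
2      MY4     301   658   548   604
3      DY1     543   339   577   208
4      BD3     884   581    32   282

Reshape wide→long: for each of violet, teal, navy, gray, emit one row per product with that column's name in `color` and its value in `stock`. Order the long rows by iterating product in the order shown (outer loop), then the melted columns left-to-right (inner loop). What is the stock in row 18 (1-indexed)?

20 rows total (5 × 4). Row 18: index ⌊(18-1)/4⌋ = 4 into product → BD3; (18-1) mod 4 = 1 into the melted columns → teal.
So row 18 is (BD3, teal, 581); stock = 581.

581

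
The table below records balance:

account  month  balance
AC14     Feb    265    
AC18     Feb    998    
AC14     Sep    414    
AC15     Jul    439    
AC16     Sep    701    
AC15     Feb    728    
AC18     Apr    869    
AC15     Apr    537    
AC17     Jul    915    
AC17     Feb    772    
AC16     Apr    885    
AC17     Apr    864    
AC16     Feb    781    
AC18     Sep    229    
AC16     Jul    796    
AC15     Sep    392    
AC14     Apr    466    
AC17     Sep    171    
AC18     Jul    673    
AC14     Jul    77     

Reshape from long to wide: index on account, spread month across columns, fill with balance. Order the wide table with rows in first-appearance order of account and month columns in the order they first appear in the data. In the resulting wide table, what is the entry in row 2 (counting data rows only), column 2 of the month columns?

229

With rows in first-appearance order of account, row 2 is account=AC18. month columns in first-appearance order: Feb, Sep, Jul, Apr; column 2 is Sep.
Long rows with account=AC18, month=Sep: balance = 229.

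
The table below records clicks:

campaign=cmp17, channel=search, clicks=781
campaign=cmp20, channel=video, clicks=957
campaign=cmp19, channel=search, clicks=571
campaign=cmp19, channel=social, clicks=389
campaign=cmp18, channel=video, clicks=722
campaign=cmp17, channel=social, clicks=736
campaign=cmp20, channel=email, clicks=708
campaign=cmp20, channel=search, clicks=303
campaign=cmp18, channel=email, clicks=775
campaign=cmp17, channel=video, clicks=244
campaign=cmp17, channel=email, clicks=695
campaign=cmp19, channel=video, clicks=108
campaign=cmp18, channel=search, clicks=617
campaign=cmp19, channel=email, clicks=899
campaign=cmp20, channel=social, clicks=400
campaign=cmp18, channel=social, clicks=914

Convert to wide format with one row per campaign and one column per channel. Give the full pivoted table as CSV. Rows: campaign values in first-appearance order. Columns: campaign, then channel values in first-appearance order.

campaign,search,video,social,email
cmp17,781,244,736,695
cmp20,303,957,400,708
cmp19,571,108,389,899
cmp18,617,722,914,775

Columns: campaign plus the 4 distinct channel values (search, video, social, email).
For example, row cmp17 column search takes clicks=781 from the long row (cmp17, search).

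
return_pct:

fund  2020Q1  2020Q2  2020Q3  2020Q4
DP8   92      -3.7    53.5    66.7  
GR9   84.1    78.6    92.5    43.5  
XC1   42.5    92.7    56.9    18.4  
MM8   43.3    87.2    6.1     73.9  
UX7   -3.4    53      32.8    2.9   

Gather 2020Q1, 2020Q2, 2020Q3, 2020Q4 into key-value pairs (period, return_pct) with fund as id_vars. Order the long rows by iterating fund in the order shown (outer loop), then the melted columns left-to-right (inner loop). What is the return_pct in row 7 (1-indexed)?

20 rows total (5 × 4). Row 7: index ⌊(7-1)/4⌋ = 1 into fund → GR9; (7-1) mod 4 = 2 into the melted columns → 2020Q3.
So row 7 is (GR9, 2020Q3, 92.5); return_pct = 92.5.

92.5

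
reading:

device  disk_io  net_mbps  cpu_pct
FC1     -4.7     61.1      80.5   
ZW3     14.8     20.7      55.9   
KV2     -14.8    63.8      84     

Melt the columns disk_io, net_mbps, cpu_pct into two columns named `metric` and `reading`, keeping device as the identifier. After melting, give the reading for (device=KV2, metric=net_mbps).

63.8

Unpivoting turns each (device, wide-column) pair into one long row.
The wide cell at row KV2, column net_mbps holds 63.8, so the long row (KV2, net_mbps) has reading=63.8.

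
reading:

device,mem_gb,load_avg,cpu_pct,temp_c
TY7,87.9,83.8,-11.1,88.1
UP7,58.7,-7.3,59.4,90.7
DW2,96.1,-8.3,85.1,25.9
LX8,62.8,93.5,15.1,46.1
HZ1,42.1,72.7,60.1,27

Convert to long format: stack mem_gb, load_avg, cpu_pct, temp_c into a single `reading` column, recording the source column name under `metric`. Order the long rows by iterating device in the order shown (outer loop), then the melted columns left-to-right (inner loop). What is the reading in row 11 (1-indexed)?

85.1

20 rows total (5 × 4). Row 11: index ⌊(11-1)/4⌋ = 2 into device → DW2; (11-1) mod 4 = 2 into the melted columns → cpu_pct.
So row 11 is (DW2, cpu_pct, 85.1); reading = 85.1.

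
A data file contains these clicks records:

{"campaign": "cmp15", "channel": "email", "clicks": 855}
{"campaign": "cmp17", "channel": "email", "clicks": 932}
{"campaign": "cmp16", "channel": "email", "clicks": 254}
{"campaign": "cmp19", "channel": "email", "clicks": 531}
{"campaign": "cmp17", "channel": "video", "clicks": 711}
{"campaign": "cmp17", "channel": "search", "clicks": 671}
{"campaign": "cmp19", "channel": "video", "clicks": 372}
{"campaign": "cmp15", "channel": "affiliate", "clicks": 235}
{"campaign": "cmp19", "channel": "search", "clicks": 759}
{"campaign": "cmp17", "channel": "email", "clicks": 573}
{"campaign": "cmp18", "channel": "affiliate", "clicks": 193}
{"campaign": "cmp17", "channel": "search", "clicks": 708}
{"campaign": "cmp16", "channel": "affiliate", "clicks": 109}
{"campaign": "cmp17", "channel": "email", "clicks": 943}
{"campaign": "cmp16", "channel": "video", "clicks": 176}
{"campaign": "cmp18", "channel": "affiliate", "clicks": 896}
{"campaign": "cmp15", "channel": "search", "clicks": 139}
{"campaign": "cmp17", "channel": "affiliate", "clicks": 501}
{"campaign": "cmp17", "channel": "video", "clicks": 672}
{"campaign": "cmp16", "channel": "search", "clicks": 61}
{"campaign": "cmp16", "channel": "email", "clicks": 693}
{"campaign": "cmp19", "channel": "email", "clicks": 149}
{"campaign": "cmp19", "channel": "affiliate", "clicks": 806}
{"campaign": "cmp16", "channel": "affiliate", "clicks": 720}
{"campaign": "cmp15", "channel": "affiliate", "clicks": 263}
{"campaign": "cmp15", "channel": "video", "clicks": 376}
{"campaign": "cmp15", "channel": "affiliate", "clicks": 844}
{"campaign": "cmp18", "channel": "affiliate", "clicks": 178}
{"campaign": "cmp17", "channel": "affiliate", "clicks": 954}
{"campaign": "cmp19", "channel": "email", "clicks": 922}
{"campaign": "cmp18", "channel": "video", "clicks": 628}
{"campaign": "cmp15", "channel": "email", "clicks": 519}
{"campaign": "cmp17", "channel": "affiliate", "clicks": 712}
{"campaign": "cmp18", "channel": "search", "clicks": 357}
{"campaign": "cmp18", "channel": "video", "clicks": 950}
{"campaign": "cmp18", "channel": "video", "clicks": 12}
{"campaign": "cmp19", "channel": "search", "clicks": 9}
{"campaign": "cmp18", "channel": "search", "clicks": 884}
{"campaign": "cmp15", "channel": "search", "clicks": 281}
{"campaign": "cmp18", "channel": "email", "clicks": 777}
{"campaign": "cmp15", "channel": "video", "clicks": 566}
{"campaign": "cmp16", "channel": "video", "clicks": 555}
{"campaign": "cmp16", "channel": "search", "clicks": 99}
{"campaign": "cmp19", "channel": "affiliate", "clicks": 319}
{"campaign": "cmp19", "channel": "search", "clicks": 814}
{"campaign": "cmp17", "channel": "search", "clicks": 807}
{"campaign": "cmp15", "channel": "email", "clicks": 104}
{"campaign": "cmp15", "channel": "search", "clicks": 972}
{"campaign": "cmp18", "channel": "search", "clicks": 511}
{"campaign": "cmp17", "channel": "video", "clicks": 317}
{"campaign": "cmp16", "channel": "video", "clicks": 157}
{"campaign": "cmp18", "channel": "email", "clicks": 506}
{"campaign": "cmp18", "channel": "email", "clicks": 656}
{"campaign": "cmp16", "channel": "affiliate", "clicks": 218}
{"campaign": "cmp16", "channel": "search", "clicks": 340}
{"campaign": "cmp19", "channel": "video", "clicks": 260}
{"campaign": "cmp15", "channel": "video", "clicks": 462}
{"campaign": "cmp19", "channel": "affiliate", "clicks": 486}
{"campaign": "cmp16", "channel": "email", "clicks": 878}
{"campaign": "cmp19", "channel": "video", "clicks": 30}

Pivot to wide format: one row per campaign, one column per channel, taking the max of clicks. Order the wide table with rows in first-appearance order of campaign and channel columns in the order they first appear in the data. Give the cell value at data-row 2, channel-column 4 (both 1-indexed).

With rows in first-appearance order of campaign, row 2 is campaign=cmp17. channel columns in first-appearance order: email, video, search, affiliate; column 4 is affiliate.
Long rows with campaign=cmp17, channel=affiliate: max(501, 954, 712) = 954.

954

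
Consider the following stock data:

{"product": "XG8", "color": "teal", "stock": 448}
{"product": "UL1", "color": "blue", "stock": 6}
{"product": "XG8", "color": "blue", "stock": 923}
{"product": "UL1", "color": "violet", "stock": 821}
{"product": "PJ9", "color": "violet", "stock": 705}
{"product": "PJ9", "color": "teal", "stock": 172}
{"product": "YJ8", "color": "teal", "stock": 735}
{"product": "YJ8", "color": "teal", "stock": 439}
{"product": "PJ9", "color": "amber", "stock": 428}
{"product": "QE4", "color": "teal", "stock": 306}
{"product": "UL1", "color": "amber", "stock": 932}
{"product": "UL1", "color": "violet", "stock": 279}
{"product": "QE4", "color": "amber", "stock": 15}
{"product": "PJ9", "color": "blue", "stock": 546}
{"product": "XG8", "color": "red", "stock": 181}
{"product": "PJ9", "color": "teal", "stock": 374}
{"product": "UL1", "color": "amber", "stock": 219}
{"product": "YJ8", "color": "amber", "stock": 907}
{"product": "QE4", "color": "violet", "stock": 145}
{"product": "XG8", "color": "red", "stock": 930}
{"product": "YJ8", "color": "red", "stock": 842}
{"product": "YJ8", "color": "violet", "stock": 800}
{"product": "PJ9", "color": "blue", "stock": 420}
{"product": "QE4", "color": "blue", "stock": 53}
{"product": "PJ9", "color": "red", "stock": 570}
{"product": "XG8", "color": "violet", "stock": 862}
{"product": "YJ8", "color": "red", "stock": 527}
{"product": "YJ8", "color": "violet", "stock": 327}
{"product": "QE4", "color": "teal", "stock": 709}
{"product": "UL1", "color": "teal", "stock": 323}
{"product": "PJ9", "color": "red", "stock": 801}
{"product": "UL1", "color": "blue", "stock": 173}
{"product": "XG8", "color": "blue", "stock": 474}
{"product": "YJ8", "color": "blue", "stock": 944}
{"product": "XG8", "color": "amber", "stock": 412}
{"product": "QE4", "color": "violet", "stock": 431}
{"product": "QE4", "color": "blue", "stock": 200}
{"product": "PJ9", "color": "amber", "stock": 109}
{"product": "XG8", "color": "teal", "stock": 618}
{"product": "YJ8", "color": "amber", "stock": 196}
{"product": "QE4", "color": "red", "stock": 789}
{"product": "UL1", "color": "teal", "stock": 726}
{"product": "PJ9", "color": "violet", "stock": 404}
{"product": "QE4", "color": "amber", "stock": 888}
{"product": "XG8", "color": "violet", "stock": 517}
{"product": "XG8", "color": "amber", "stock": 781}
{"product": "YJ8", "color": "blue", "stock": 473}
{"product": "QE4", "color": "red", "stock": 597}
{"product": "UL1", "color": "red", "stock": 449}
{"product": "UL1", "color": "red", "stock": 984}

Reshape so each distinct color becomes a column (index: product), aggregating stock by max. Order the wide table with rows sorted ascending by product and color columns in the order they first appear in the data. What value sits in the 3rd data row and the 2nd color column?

173

With rows sorted ascending by product, row 3 is product=UL1. color columns in first-appearance order: teal, blue, violet, amber, red; column 2 is blue.
Long rows with product=UL1, color=blue: max(6, 173) = 173.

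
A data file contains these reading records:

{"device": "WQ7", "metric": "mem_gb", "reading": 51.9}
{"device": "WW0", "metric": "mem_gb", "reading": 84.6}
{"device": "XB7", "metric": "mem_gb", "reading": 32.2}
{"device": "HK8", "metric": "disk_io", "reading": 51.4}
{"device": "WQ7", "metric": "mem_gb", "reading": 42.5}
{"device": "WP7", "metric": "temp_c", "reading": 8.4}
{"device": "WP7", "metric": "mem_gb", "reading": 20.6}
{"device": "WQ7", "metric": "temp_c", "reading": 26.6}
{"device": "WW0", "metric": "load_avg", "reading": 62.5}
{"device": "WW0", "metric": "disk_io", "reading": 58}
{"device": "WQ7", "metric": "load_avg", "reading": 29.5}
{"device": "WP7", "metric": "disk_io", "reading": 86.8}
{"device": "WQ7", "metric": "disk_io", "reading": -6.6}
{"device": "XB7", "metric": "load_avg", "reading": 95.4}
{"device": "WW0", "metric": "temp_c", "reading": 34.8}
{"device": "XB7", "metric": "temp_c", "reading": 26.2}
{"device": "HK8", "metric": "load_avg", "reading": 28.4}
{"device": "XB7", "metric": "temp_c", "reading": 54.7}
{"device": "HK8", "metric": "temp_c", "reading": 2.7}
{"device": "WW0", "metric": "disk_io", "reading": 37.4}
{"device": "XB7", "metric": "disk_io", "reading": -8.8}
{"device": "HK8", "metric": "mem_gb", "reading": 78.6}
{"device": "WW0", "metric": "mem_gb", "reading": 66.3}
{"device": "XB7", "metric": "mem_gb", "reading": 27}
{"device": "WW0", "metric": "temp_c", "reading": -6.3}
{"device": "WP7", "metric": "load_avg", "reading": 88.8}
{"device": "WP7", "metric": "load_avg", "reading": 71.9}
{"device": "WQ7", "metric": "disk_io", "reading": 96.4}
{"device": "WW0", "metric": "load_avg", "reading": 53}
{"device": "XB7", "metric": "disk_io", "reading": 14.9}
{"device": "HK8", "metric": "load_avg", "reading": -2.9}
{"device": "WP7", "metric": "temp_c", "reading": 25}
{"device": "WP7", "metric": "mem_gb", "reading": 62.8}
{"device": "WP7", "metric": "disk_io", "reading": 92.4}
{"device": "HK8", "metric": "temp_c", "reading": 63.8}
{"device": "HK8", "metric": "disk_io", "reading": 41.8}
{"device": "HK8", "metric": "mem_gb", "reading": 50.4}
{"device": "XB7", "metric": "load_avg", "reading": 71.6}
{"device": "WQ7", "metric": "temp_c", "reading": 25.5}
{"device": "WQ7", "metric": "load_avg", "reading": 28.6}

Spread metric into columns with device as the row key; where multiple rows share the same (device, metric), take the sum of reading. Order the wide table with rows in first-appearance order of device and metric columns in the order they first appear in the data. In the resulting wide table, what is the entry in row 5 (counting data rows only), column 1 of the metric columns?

83.4

With rows in first-appearance order of device, row 5 is device=WP7. metric columns in first-appearance order: mem_gb, disk_io, temp_c, load_avg; column 1 is mem_gb.
Long rows with device=WP7, metric=mem_gb: 20.6 + 62.8 = 83.4.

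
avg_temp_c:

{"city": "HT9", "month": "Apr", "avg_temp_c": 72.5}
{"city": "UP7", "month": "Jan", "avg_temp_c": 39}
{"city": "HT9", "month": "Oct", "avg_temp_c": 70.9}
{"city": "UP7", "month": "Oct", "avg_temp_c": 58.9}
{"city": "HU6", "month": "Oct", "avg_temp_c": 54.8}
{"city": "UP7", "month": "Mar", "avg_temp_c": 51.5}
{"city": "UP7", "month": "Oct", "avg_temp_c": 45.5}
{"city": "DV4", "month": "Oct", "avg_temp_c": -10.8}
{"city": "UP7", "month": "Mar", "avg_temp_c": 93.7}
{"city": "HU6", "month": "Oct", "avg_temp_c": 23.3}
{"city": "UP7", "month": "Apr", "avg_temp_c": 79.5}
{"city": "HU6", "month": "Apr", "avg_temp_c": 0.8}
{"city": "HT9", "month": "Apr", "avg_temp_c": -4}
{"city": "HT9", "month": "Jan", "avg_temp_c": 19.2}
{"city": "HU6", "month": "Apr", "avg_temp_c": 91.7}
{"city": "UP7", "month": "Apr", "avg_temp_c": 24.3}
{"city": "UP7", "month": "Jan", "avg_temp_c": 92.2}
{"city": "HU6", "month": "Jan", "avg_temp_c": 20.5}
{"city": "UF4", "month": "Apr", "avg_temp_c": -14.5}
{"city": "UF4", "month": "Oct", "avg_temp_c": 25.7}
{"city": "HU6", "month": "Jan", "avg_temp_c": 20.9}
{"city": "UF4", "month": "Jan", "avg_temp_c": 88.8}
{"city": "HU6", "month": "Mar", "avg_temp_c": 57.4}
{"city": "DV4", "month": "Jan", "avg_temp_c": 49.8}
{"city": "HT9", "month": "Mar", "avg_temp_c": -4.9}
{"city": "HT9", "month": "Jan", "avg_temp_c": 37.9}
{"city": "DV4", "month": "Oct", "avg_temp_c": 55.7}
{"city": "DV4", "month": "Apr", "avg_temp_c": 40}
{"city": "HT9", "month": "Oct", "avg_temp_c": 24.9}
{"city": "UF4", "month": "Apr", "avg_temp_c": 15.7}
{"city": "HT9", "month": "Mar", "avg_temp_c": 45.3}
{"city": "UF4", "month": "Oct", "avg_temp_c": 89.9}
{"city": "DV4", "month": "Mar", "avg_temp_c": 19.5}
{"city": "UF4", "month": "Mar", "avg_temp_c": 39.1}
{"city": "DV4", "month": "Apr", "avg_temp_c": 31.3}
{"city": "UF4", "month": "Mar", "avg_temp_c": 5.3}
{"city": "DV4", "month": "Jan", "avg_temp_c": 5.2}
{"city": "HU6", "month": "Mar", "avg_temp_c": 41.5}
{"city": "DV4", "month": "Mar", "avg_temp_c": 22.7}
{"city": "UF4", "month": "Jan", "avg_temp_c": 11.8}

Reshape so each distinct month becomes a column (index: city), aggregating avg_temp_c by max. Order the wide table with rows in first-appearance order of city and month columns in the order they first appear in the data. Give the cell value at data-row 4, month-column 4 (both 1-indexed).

22.7

With rows in first-appearance order of city, row 4 is city=DV4. month columns in first-appearance order: Apr, Jan, Oct, Mar; column 4 is Mar.
Long rows with city=DV4, month=Mar: max(19.5, 22.7) = 22.7.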